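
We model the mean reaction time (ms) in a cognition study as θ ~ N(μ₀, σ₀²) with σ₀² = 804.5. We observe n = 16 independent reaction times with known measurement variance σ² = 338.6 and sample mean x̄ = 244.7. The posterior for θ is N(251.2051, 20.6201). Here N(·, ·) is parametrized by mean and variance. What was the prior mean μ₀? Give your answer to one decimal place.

μ₀ = 498.5

The posterior mean is a precision-weighted average: μ_n = (τ₀μ₀ + τ_data·x̄)/(τ₀+τ_data), with τ₀=1/σ₀² and τ_data=n/σ².
Here τ₀ = 1/804.5 = 0.001243 and τ_data = 16/338.6 = 0.047253, so τ_n = 0.048496.
Rearranging for μ₀: μ₀ = (μ_n·τ_n − τ_data·x̄)/τ₀ = (251.2051·0.048496 − 0.047253·244.7) / 0.001243 = 0.619633/0.001243 ≈ 498.5.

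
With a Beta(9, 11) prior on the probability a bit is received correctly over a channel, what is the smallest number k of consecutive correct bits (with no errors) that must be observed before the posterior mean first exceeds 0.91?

After k correct bits and 0 errors the posterior is Beta(9+k, 11), with mean (9+k)/(9+11+k).
Set (9+k)/(20+k) > 0.91 and solve: k > (0.91·20 − 9)/(1 − 0.91) = 102.222.
The smallest integer exceeding 102.222 is 103, and checking k=103: (112)/(123) = 0.9106 > 0.91.

k = 103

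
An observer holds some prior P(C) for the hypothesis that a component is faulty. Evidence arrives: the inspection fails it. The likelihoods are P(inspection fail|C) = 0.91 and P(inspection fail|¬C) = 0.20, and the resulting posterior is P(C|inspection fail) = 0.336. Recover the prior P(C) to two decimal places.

Bayes' rule in odds form gives O(C|E) = O(C)·[P(E|C)/P(E|¬C)], hence O(C) = O(C|E)/LR.
Posterior odds = 0.336/(1−0.336) = 0.5060. LR = 0.91/0.20 = 4.5500.
Prior odds = 0.5060/4.5500 = 0.1112, so P(C) = 0.1112/(1+0.1112) ≈ 0.10.

P(C) = 0.10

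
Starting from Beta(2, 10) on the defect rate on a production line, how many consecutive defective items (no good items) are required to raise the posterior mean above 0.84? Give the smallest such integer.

After k defective items and 0 good items the posterior is Beta(2+k, 10), with mean (2+k)/(2+10+k).
Set (2+k)/(12+k) > 0.84 and solve: k > (0.84·12 − 2)/(1 − 0.84) = 50.500.
The smallest integer exceeding 50.500 is 51.

k = 51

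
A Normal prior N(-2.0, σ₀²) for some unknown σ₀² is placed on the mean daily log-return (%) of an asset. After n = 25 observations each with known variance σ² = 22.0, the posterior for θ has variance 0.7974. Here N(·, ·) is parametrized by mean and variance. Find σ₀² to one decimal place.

σ₀² = 8.5

Posterior precision equals prior precision plus data precision: 1/σ_n² = 1/σ₀² + n/σ².
So 1/σ₀² = 1/0.7974 − 25/22.0 = 1.254076 − 1.136364 = 0.117712.
Hence σ₀² = 1/0.117712 ≈ 8.5.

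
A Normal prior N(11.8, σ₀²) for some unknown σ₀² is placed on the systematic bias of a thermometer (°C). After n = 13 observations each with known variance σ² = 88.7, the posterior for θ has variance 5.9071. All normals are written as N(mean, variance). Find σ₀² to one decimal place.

σ₀² = 44.0

For the Normal–Normal model with known σ², precisions add: τ_n = τ₀ + n/σ².
So 1/σ₀² = 1/5.9071 − 13/88.7 = 0.169288 − 0.146561 = 0.022727.
Hence σ₀² = 1/0.022727 ≈ 44.0.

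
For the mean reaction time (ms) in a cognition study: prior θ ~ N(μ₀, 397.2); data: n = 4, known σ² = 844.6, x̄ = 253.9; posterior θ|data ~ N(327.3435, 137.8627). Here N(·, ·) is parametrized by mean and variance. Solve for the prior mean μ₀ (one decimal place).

With known observation variance, the Normal–Normal posterior has precision τ_n = τ₀ + n/σ² and mean μ_n = (τ₀μ₀ + (n/σ²)x̄)/τ_n.
Here τ₀ = 1/397.2 = 0.002518 and τ_data = 4/844.6 = 0.004736, so τ_n = 0.007254.
Rearranging for μ₀: μ₀ = (μ_n·τ_n − τ_data·x̄)/τ₀ = (327.3435·0.007254 − 0.004736·253.9) / 0.002518 = 1.172079/0.002518 ≈ 465.5.

μ₀ = 465.5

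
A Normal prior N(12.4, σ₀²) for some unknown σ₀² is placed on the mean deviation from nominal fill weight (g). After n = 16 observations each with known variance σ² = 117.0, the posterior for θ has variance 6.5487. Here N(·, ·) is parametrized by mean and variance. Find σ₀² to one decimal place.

For the Normal–Normal model with known σ², precisions add: τ_n = τ₀ + n/σ².
So 1/σ₀² = 1/6.5487 − 16/117.0 = 0.152702 − 0.136752 = 0.015950.
Hence σ₀² = 1/0.015950 ≈ 62.7.

σ₀² = 62.7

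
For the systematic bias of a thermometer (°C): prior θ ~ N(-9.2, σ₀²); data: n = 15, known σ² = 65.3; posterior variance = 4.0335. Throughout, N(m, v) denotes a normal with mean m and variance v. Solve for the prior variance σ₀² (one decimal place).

For the Normal–Normal model with known σ², precisions add: τ_n = τ₀ + n/σ².
So 1/σ₀² = 1/4.0335 − 15/65.3 = 0.247924 − 0.229709 = 0.018215.
Hence σ₀² = 1/0.018215 ≈ 54.9.

σ₀² = 54.9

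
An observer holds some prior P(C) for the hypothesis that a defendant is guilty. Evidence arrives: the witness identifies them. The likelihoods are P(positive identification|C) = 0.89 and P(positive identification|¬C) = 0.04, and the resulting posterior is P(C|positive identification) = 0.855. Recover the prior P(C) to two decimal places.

P(C) = 0.21

In odds form, posterior odds = prior odds × likelihood ratio, so prior odds = posterior odds ÷ LR.
Posterior odds = 0.855/(1−0.855) = 5.8966. LR = 0.89/0.04 = 22.2500.
Prior odds = 5.8966/22.2500 = 0.2650, so P(C) = 0.2650/(1+0.2650) ≈ 0.21.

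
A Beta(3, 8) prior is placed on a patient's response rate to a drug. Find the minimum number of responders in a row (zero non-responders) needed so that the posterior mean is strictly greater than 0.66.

After k responders and 0 non-responders the posterior is Beta(3+k, 8), with mean (3+k)/(3+8+k).
Set (3+k)/(11+k) > 0.66 and solve: k > (0.66·11 − 3)/(1 − 0.66) = 12.529.
The smallest integer exceeding 12.529 is 13.

k = 13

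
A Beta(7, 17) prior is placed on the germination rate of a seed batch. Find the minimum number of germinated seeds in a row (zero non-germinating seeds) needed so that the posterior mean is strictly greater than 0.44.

After k germinated seeds and 0 non-germinating seeds the posterior is Beta(7+k, 17), with mean (7+k)/(7+17+k).
Set (7+k)/(24+k) > 0.44 and solve: k > (0.44·24 − 7)/(1 − 0.44) = 6.357.
The smallest integer exceeding 6.357 is 7, and checking k=7: (14)/(31) = 0.4516 > 0.44.

k = 7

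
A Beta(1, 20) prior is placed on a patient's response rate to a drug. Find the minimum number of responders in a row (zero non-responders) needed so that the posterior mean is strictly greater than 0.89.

k = 161

After k responders and 0 non-responders the posterior is Beta(1+k, 20), with mean (1+k)/(1+20+k).
Set (1+k)/(21+k) > 0.89 and solve: k > (0.89·21 − 1)/(1 − 0.89) = 160.818.
The smallest integer exceeding 160.818 is 161, and checking k=161: (162)/(182) = 0.8901 > 0.89.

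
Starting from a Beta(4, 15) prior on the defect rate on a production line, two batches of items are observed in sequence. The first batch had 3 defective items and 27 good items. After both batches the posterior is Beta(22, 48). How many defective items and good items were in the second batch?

Sequential conjugate updates are equivalent to a single update on the pooled data, so total successes = posterior α − prior α and total failures = posterior β − prior β.
Total across both batches: 22−4=18 defective items, 48−15=33 good items.
Subtract the first batch: 18−3=15 defective items and 33−27=6 good items.

15 defective items and 6 good items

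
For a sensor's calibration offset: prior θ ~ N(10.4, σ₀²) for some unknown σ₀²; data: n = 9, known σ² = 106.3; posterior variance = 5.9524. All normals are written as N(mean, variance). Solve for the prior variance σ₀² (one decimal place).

σ₀² = 12.0

Posterior precision equals prior precision plus data precision: 1/σ_n² = 1/σ₀² + n/σ².
So 1/σ₀² = 1/5.9524 − 9/106.3 = 0.167999 − 0.084666 = 0.083333.
Hence σ₀² = 1/0.083333 ≈ 12.0.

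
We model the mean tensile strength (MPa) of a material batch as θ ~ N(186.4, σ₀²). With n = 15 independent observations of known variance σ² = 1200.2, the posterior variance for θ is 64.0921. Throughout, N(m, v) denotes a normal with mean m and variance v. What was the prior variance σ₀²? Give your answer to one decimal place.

σ₀² = 322.1

Posterior precision equals prior precision plus data precision: 1/σ_n² = 1/σ₀² + n/σ².
So 1/σ₀² = 1/64.0921 − 15/1200.2 = 0.015603 − 0.012498 = 0.003105.
Hence σ₀² = 1/0.003105 ≈ 322.1.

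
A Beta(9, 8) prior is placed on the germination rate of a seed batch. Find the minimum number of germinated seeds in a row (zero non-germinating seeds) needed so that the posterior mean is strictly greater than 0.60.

k = 4

After k germinated seeds and 0 non-germinating seeds the posterior is Beta(9+k, 8), with mean (9+k)/(9+8+k).
Set (9+k)/(17+k) > 0.60 and solve: k > (0.60·17 − 9)/(1 − 0.60) = 3.000.
The smallest integer exceeding 3.000 is 4, and checking k=4: (13)/(21) = 0.6190 > 0.60.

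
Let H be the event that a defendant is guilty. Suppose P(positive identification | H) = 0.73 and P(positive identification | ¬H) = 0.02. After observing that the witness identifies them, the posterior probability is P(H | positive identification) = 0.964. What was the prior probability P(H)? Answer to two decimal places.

P(H) = 0.42

In odds form, posterior odds = prior odds × likelihood ratio, so prior odds = posterior odds ÷ LR.
Posterior odds = 0.964/(1−0.964) = 26.7778. LR = 0.73/0.02 = 36.5000.
Prior odds = 26.7778/36.5000 = 0.7336, so P(H) = 0.7336/(1+0.7336) ≈ 0.42.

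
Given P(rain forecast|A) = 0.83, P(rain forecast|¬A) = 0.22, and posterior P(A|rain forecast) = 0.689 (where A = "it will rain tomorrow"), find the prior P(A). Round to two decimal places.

In odds form, posterior odds = prior odds × likelihood ratio, so prior odds = posterior odds ÷ LR.
Posterior odds = 0.689/(1−0.689) = 2.2154. LR = 0.83/0.22 = 3.7727.
Prior odds = 2.2154/3.7727 = 0.5872, so P(A) = 0.5872/(1+0.5872) ≈ 0.37.

P(A) = 0.37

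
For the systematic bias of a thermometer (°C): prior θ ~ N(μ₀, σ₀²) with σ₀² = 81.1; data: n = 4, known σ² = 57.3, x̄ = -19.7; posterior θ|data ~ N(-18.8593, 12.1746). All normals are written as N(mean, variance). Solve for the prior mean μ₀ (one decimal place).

With known observation variance, the Normal–Normal posterior has precision τ_n = τ₀ + n/σ² and mean μ_n = (τ₀μ₀ + (n/σ²)x̄)/τ_n.
Here τ₀ = 1/81.1 = 0.012330 and τ_data = 4/57.3 = 0.069808, so τ_n = 0.082138.
Rearranging for μ₀: μ₀ = (μ_n·τ_n − τ_data·x̄)/τ₀ = (-18.8593·0.082138 − 0.069808·-19.7) / 0.012330 = -0.173848/0.012330 ≈ -14.1.

μ₀ = -14.1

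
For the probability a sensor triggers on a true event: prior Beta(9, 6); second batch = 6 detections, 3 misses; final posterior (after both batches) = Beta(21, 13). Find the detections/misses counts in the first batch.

6 detections and 4 misses

Sequential conjugate updates are equivalent to a single update on the pooled data, so total successes = posterior α − prior α and total failures = posterior β − prior β.
Total across both batches: 21−9=12 detections, 13−6=7 misses.
Subtract the second batch: 12−6=6 detections and 7−3=4 misses.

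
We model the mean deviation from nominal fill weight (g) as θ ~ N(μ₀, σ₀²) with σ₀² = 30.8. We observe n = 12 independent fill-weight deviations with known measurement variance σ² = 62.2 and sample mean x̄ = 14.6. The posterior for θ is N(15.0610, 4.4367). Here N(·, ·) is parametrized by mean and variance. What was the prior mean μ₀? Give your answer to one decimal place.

μ₀ = 17.8

With known observation variance, the Normal–Normal posterior has precision τ_n = τ₀ + n/σ² and mean μ_n = (τ₀μ₀ + (n/σ²)x̄)/τ_n.
Here τ₀ = 1/30.8 = 0.032468 and τ_data = 12/62.2 = 0.192926, so τ_n = 0.225394.
Rearranging for μ₀: μ₀ = (μ_n·τ_n − τ_data·x̄)/τ₀ = (15.0610·0.225394 − 0.192926·14.6) / 0.032468 = 0.577939/0.032468 ≈ 17.8.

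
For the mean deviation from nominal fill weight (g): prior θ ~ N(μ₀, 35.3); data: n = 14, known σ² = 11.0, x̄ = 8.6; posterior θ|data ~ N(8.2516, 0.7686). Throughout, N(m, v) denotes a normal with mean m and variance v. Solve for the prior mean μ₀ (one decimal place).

μ₀ = -7.4

The posterior mean is a precision-weighted average: μ_n = (τ₀μ₀ + τ_data·x̄)/(τ₀+τ_data), with τ₀=1/σ₀² and τ_data=n/σ².
Here τ₀ = 1/35.3 = 0.028329 and τ_data = 14/11.0 = 1.272727, so τ_n = 1.301056.
Rearranging for μ₀: μ₀ = (μ_n·τ_n − τ_data·x̄)/τ₀ = (8.2516·1.301056 − 1.272727·8.6) / 0.028329 = -0.209659/0.028329 ≈ -7.4.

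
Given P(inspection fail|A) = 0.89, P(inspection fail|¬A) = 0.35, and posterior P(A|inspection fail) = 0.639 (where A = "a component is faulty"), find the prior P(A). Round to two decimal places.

P(A) = 0.41

Bayes' rule in odds form gives O(A|E) = O(A)·[P(E|A)/P(E|¬A)], hence O(A) = O(A|E)/LR.
Posterior odds = 0.639/(1−0.639) = 1.7701. LR = 0.89/0.35 = 2.5429.
Prior odds = 1.7701/2.5429 = 0.6961, so P(A) = 0.6961/(1+0.6961) ≈ 0.41.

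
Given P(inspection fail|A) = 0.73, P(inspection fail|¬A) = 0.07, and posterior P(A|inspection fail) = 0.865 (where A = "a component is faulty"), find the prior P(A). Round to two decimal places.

P(A) = 0.38

In odds form, posterior odds = prior odds × likelihood ratio, so prior odds = posterior odds ÷ LR.
Posterior odds = 0.865/(1−0.865) = 6.4074. LR = 0.73/0.07 = 10.4286.
Prior odds = 6.4074/10.4286 = 0.6144, so P(A) = 0.6144/(1+0.6144) ≈ 0.38.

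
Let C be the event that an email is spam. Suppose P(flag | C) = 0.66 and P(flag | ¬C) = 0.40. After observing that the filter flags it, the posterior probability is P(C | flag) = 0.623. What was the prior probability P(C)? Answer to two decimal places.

Bayes' rule in odds form gives O(C|E) = O(C)·[P(E|C)/P(E|¬C)], hence O(C) = O(C|E)/LR.
Posterior odds = 0.623/(1−0.623) = 1.6525. LR = 0.66/0.40 = 1.6500.
Prior odds = 1.6525/1.6500 = 1.0015, so P(C) = 1.0015/(1+1.0015) ≈ 0.50.

P(C) = 0.50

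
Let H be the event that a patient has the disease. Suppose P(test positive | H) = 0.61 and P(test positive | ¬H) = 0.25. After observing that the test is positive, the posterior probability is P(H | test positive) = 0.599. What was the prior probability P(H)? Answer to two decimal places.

In odds form, posterior odds = prior odds × likelihood ratio, so prior odds = posterior odds ÷ LR.
Posterior odds = 0.599/(1−0.599) = 1.4938. LR = 0.61/0.25 = 2.4400.
Prior odds = 1.4938/2.4400 = 0.6122, so P(H) = 0.6122/(1+0.6122) ≈ 0.38.

P(H) = 0.38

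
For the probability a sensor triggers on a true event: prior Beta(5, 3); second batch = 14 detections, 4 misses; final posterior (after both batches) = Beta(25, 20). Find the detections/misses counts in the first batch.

6 detections and 13 misses

Sequential conjugate updates are equivalent to a single update on the pooled data, so total successes = posterior α − prior α and total failures = posterior β − prior β.
Total across both batches: 25−5=20 detections, 20−3=17 misses.
Subtract the second batch: 20−14=6 detections and 17−4=13 misses.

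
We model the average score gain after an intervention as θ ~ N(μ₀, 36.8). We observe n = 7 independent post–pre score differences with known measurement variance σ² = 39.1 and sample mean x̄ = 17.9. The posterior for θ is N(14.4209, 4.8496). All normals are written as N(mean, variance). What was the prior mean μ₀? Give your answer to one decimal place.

μ₀ = -8.5

With known observation variance, the Normal–Normal posterior has precision τ_n = τ₀ + n/σ² and mean μ_n = (τ₀μ₀ + (n/σ²)x̄)/τ_n.
Here τ₀ = 1/36.8 = 0.027174 and τ_data = 7/39.1 = 0.179028, so τ_n = 0.206202.
Rearranging for μ₀: μ₀ = (μ_n·τ_n − τ_data·x̄)/τ₀ = (14.4209·0.206202 − 0.179028·17.9) / 0.027174 = -0.230983/0.027174 ≈ -8.5.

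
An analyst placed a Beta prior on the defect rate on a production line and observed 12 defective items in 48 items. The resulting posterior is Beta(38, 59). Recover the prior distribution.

A Beta(α, β) prior with s successes and f failures in binomial data gives a Beta(α+s, β+f) posterior.
So α = 38 − 12 = 26 and β = 59 − 36 = 23.

Beta(26, 23)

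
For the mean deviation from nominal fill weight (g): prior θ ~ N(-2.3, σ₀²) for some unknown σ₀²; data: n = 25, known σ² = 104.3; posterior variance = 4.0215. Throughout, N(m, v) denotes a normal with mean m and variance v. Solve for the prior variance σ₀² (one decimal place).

σ₀² = 111.5

Posterior precision equals prior precision plus data precision: 1/σ_n² = 1/σ₀² + n/σ².
So 1/σ₀² = 1/4.0215 − 25/104.3 = 0.248663 − 0.239693 = 0.008970.
Hence σ₀² = 1/0.008970 ≈ 111.5.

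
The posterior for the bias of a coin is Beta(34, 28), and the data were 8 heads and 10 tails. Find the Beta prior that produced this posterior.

Beta is conjugate to the binomial likelihood: posterior = Beta(a+s, b+f).
So a = 34 − 8 = 26 and b = 28 − 10 = 18.

Beta(26, 18)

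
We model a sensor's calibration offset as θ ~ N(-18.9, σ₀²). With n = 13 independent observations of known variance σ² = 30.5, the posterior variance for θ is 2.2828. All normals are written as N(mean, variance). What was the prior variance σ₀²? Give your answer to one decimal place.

Posterior precision equals prior precision plus data precision: 1/σ_n² = 1/σ₀² + n/σ².
So 1/σ₀² = 1/2.2828 − 13/30.5 = 0.438059 − 0.426230 = 0.011829.
Hence σ₀² = 1/0.011829 ≈ 84.5.

σ₀² = 84.5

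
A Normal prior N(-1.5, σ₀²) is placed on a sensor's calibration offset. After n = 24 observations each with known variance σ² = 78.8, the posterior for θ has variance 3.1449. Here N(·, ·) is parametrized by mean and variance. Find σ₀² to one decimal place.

σ₀² = 74.6

For the Normal–Normal model with known σ², precisions add: τ_n = τ₀ + n/σ².
So 1/σ₀² = 1/3.1449 − 24/78.8 = 0.317975 − 0.304569 = 0.013406.
Hence σ₀² = 1/0.013406 ≈ 74.6.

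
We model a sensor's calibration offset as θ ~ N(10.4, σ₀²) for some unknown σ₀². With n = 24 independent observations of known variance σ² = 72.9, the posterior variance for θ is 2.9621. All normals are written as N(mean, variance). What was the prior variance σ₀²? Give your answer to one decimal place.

σ₀² = 119.3

Posterior precision equals prior precision plus data precision: 1/σ_n² = 1/σ₀² + n/σ².
So 1/σ₀² = 1/2.9621 − 24/72.9 = 0.337598 − 0.329218 = 0.008380.
Hence σ₀² = 1/0.008380 ≈ 119.3.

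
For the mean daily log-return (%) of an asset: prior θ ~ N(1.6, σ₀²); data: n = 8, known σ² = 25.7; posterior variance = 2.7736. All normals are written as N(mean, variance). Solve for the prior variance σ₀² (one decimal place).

σ₀² = 20.3

For the Normal–Normal model with known σ², precisions add: τ_n = τ₀ + n/σ².
So 1/σ₀² = 1/2.7736 − 8/25.7 = 0.360542 − 0.311284 = 0.049258.
Hence σ₀² = 1/0.049258 ≈ 20.3.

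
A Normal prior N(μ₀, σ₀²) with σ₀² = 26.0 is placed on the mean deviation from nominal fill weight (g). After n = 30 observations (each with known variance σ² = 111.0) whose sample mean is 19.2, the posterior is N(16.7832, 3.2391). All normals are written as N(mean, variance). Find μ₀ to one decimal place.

μ₀ = -0.2

The posterior mean is a precision-weighted average: μ_n = (τ₀μ₀ + τ_data·x̄)/(τ₀+τ_data), with τ₀=1/σ₀² and τ_data=n/σ².
Here τ₀ = 1/26.0 = 0.038462 and τ_data = 30/111.0 = 0.270270, so τ_n = 0.308732.
Rearranging for μ₀: μ₀ = (μ_n·τ_n − τ_data·x̄)/τ₀ = (16.7832·0.308732 − 0.270270·19.2) / 0.038462 = -0.007673/0.038462 ≈ -0.2.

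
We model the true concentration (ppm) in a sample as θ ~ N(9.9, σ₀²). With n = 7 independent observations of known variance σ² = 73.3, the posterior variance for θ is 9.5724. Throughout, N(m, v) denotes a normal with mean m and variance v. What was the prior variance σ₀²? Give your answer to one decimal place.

σ₀² = 111.5

Posterior precision equals prior precision plus data precision: 1/σ_n² = 1/σ₀² + n/σ².
So 1/σ₀² = 1/9.5724 − 7/73.3 = 0.104467 − 0.095498 = 0.008969.
Hence σ₀² = 1/0.008969 ≈ 111.5.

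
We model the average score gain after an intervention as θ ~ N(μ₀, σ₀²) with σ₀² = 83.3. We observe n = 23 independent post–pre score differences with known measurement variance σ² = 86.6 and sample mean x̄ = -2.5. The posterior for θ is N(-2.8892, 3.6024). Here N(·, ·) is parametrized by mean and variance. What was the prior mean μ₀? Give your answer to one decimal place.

μ₀ = -11.5

The posterior mean is a precision-weighted average: μ_n = (τ₀μ₀ + τ_data·x̄)/(τ₀+τ_data), with τ₀=1/σ₀² and τ_data=n/σ².
Here τ₀ = 1/83.3 = 0.012005 and τ_data = 23/86.6 = 0.265589, so τ_n = 0.277594.
Rearranging for μ₀: μ₀ = (μ_n·τ_n − τ_data·x̄)/τ₀ = (-2.8892·0.277594 − 0.265589·-2.5) / 0.012005 = -0.138052/0.012005 ≈ -11.5.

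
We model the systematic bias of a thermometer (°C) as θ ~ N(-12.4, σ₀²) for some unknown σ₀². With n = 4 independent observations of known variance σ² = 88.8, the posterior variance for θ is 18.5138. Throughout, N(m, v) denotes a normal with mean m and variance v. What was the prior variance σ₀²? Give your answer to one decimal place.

σ₀² = 111.5

For the Normal–Normal model with known σ², precisions add: τ_n = τ₀ + n/σ².
So 1/σ₀² = 1/18.5138 − 4/88.8 = 0.054014 − 0.045045 = 0.008969.
Hence σ₀² = 1/0.008969 ≈ 111.5.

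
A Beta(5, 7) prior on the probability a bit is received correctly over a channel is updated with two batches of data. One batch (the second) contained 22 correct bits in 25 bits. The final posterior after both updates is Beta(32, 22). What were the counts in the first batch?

5 correct bits and 12 errors

Sequential conjugate updates are equivalent to a single update on the pooled data, so total successes = posterior α − prior α and total failures = posterior β − prior β.
Total across both batches: 32−5=27 correct bits, 22−7=15 errors.
Subtract the second batch: 27−22=5 correct bits and 15−3=12 errors.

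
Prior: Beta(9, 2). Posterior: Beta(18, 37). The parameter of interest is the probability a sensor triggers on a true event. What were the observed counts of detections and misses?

9 detections and 35 misses

A Beta(α, β) prior with s successes and f failures in binomial data gives a Beta(α+s, β+f) posterior.
Match parameters: s=18−9=9, f=37−2=35.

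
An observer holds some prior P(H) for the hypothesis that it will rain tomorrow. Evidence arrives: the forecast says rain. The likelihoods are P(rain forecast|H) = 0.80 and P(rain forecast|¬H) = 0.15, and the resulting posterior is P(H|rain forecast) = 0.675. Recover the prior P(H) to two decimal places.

P(H) = 0.28

In odds form, posterior odds = prior odds × likelihood ratio, so prior odds = posterior odds ÷ LR.
Posterior odds = 0.675/(1−0.675) = 2.0769. LR = 0.80/0.15 = 5.3333.
Prior odds = 2.0769/5.3333 = 0.3894, so P(H) = 0.3894/(1+0.3894) ≈ 0.28.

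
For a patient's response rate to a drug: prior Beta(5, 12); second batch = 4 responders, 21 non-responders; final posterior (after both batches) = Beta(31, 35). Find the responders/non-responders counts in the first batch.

Because Beta–binomial updating is additive in the counts, the combined data contributed (α_post−α_prior, β_post−β_prior) successes and failures.
Total across both batches: 31−5=26 responders, 35−12=23 non-responders.
Subtract the second batch: 26−4=22 responders and 23−21=2 non-responders.

22 responders and 2 non-responders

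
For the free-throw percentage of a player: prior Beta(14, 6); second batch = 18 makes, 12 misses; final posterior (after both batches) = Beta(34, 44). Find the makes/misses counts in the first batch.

Because Beta–binomial updating is additive in the counts, the combined data contributed (α_post−α_prior, β_post−β_prior) successes and failures.
Total across both batches: 34−14=20 makes, 44−6=38 misses.
Subtract the second batch: 20−18=2 makes and 38−12=26 misses.

2 makes and 26 misses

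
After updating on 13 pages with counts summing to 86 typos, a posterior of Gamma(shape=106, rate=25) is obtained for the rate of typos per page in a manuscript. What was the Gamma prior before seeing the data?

Gamma(shape=20, rate=12)

A Gamma(α, β) prior (rate parametrization) on a Poisson rate with n observations summing to S gives posterior Gamma(α+S, β+n).
So α = 106 − 86 = 20 and β = 25 − 13 = 12.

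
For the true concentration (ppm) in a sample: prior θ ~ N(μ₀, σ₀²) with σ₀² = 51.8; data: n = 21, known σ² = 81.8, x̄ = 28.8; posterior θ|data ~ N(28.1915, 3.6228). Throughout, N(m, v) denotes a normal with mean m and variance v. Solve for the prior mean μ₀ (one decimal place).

The posterior mean is a precision-weighted average: μ_n = (τ₀μ₀ + τ_data·x̄)/(τ₀+τ_data), with τ₀=1/σ₀² and τ_data=n/σ².
Here τ₀ = 1/51.8 = 0.019305 and τ_data = 21/81.8 = 0.256724, so τ_n = 0.276029.
Rearranging for μ₀: μ₀ = (μ_n·τ_n − τ_data·x̄)/τ₀ = (28.1915·0.276029 − 0.256724·28.8) / 0.019305 = 0.388020/0.019305 ≈ 20.1.

μ₀ = 20.1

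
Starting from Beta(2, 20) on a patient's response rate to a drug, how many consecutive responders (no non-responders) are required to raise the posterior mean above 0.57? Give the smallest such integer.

After k responders and 0 non-responders the posterior is Beta(2+k, 20), with mean (2+k)/(2+20+k).
Set (2+k)/(22+k) > 0.57 and solve: k > (0.57·22 − 2)/(1 − 0.57) = 24.512.
The smallest integer exceeding 24.512 is 25, and checking k=25: (27)/(47) = 0.5745 > 0.57.

k = 25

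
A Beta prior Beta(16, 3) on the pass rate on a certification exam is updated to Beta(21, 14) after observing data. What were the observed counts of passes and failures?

A Beta(α, β) prior with s successes and f failures in binomial data gives a Beta(α+s, β+f) posterior.
Match parameters: s=21−16=5, f=14−3=11.

5 passes and 11 failures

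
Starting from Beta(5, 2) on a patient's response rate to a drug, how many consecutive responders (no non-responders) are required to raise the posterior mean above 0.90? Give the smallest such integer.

k = 14

After k responders and 0 non-responders the posterior is Beta(5+k, 2), with mean (5+k)/(5+2+k).
Set (5+k)/(7+k) > 0.90 and solve: k > (0.90·7 − 5)/(1 − 0.90) = 13.000.
The smallest integer exceeding 13.000 is 14.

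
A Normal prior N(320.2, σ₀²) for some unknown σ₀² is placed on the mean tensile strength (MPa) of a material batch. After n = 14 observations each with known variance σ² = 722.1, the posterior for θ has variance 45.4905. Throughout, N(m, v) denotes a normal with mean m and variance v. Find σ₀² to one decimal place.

Posterior precision equals prior precision plus data precision: 1/σ_n² = 1/σ₀² + n/σ².
So 1/σ₀² = 1/45.4905 − 14/722.1 = 0.021983 − 0.019388 = 0.002595.
Hence σ₀² = 1/0.002595 ≈ 385.4.

σ₀² = 385.4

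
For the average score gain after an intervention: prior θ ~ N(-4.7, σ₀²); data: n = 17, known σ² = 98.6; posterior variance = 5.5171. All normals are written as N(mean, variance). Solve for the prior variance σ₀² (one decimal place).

For the Normal–Normal model with known σ², precisions add: τ_n = τ₀ + n/σ².
So 1/σ₀² = 1/5.5171 − 17/98.6 = 0.181255 − 0.172414 = 0.008841.
Hence σ₀² = 1/0.008841 ≈ 113.1.

σ₀² = 113.1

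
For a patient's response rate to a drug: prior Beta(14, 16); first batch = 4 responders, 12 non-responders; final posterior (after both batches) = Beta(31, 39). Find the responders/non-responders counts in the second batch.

Sequential conjugate updates are equivalent to a single update on the pooled data, so total successes = posterior α − prior α and total failures = posterior β − prior β.
Total across both batches: 31−14=17 responders, 39−16=23 non-responders.
Subtract the first batch: 17−4=13 responders and 23−12=11 non-responders.

13 responders and 11 non-responders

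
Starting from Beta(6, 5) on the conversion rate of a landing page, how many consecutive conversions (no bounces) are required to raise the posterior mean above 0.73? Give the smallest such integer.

After k conversions and 0 bounces the posterior is Beta(6+k, 5), with mean (6+k)/(6+5+k).
Set (6+k)/(11+k) > 0.73 and solve: k > (0.73·11 − 6)/(1 − 0.73) = 7.519.
The smallest integer exceeding 7.519 is 8, and checking k=8: (14)/(19) = 0.7368 > 0.73.

k = 8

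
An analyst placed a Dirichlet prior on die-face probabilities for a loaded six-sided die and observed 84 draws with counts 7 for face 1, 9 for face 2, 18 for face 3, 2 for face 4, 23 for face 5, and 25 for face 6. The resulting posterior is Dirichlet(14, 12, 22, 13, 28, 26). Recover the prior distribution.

For a Dirichlet(α) prior with multinomial counts c, the posterior is Dirichlet(α + c) componentwise.
Subtract each count from the matching posterior parameter: 14−7=7, 12−9=3, 22−18=4, 13−2=11, 28−23=5, 26−25=1.

Dirichlet(7, 3, 4, 11, 5, 1)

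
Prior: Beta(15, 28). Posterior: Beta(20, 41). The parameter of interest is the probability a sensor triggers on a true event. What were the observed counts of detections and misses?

Beta is conjugate to the binomial likelihood: posterior = Beta(α+s, β+f).
So s = 20 − 15 = 5 and f = 41 − 28 = 13.

5 detections and 13 misses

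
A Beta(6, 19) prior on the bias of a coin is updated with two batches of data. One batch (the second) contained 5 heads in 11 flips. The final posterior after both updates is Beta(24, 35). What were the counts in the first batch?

Because Beta–binomial updating is additive in the counts, the combined data contributed (α_post−α_prior, β_post−β_prior) successes and failures.
Total across both batches: 24−6=18 heads, 35−19=16 tails.
Subtract the second batch: 18−5=13 heads and 16−6=10 tails.

13 heads and 10 tails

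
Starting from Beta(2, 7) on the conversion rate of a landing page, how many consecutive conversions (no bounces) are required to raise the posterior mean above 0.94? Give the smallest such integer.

After k conversions and 0 bounces the posterior is Beta(2+k, 7), with mean (2+k)/(2+7+k).
Set (2+k)/(9+k) > 0.94 and solve: k > (0.94·9 − 2)/(1 − 0.94) = 107.667.
The smallest integer exceeding 107.667 is 108, and checking k=108: (110)/(117) = 0.9402 > 0.94.

k = 108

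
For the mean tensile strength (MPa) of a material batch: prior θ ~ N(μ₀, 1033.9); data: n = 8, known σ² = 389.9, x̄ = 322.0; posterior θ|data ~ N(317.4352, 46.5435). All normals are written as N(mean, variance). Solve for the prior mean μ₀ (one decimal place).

The posterior mean is a precision-weighted average: μ_n = (τ₀μ₀ + τ_data·x̄)/(τ₀+τ_data), with τ₀=1/σ₀² and τ_data=n/σ².
Here τ₀ = 1/1033.9 = 0.000967 and τ_data = 8/389.9 = 0.020518, so τ_n = 0.021485.
Rearranging for μ₀: μ₀ = (μ_n·τ_n − τ_data·x̄)/τ₀ = (317.4352·0.021485 − 0.020518·322.0) / 0.000967 = 0.213299/0.000967 ≈ 220.6.

μ₀ = 220.6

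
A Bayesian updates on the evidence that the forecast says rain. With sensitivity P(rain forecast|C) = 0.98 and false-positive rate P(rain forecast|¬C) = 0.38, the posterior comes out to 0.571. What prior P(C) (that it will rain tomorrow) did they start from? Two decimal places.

P(C) = 0.34

Bayes' rule in odds form gives O(C|E) = O(C)·[P(E|C)/P(E|¬C)], hence O(C) = O(C|E)/LR.
Posterior odds = 0.571/(1−0.571) = 1.3310. LR = 0.98/0.38 = 2.5789.
Prior odds = 1.3310/2.5789 = 0.5161, so P(C) = 0.5161/(1+0.5161) ≈ 0.34.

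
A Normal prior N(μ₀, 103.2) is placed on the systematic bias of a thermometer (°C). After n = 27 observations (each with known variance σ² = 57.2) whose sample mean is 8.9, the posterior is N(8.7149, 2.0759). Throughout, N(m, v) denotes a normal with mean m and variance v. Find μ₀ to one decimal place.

The posterior mean is a precision-weighted average: μ_n = (τ₀μ₀ + τ_data·x̄)/(τ₀+τ_data), with τ₀=1/σ₀² and τ_data=n/σ².
Here τ₀ = 1/103.2 = 0.009690 and τ_data = 27/57.2 = 0.472028, so τ_n = 0.481718.
Rearranging for μ₀: μ₀ = (μ_n·τ_n − τ_data·x̄)/τ₀ = (8.7149·0.481718 − 0.472028·8.9) / 0.009690 = -0.002925/0.009690 ≈ -0.3.

μ₀ = -0.3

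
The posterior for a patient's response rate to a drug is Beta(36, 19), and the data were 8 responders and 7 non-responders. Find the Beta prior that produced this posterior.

Beta is conjugate to the binomial likelihood: posterior = Beta(a+s, b+f).
Subtract the data counts: 36−8=28, 19−7=12.

Beta(28, 12)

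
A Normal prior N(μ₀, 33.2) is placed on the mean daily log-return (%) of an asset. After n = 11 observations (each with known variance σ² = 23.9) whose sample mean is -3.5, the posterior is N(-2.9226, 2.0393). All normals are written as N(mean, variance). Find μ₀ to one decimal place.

With known observation variance, the Normal–Normal posterior has precision τ_n = τ₀ + n/σ² and mean μ_n = (τ₀μ₀ + (n/σ²)x̄)/τ_n.
Here τ₀ = 1/33.2 = 0.030120 and τ_data = 11/23.9 = 0.460251, so τ_n = 0.490371.
Rearranging for μ₀: μ₀ = (μ_n·τ_n − τ_data·x̄)/τ₀ = (-2.9226·0.490371 − 0.460251·-3.5) / 0.030120 = 0.177720/0.030120 ≈ 5.9.

μ₀ = 5.9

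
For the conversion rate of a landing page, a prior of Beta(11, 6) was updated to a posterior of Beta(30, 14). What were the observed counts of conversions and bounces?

A Beta(α, β) prior with s successes and f failures in binomial data gives a Beta(α+s, β+f) posterior.
So s = 30 − 11 = 19 and f = 14 − 6 = 8.

19 conversions and 8 bounces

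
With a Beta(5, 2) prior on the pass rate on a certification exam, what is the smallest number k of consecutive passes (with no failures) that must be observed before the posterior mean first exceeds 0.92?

After k passes and 0 failures the posterior is Beta(5+k, 2), with mean (5+k)/(5+2+k).
Set (5+k)/(7+k) > 0.92 and solve: k > (0.92·7 − 5)/(1 − 0.92) = 18.000.
The smallest integer exceeding 18.000 is 19.

k = 19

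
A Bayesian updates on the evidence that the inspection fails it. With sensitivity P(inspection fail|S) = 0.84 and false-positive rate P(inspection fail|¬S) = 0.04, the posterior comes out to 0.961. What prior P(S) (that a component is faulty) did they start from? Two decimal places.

P(S) = 0.54

In odds form, posterior odds = prior odds × likelihood ratio, so prior odds = posterior odds ÷ LR.
Posterior odds = 0.961/(1−0.961) = 24.6410. LR = 0.84/0.04 = 21.0000.
Prior odds = 24.6410/21.0000 = 1.1734, so P(S) = 1.1734/(1+1.1734) ≈ 0.54.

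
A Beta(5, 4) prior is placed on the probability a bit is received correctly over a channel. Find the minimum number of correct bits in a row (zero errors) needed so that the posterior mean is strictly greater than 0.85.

k = 18

After k correct bits and 0 errors the posterior is Beta(5+k, 4), with mean (5+k)/(5+4+k).
Set (5+k)/(9+k) > 0.85 and solve: k > (0.85·9 − 5)/(1 − 0.85) = 17.667.
The smallest integer exceeding 17.667 is 18, and checking k=18: (23)/(27) = 0.8519 > 0.85.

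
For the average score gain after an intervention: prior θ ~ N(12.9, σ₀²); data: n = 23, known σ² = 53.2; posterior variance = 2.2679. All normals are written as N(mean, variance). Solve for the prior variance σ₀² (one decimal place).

σ₀² = 116.2

For the Normal–Normal model with known σ², precisions add: τ_n = τ₀ + n/σ².
So 1/σ₀² = 1/2.2679 − 23/53.2 = 0.440937 − 0.432331 = 0.008606.
Hence σ₀² = 1/0.008606 ≈ 116.2.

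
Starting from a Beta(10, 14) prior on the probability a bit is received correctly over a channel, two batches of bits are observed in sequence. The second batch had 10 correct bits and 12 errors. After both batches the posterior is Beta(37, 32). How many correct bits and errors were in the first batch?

Because Beta–binomial updating is additive in the counts, the combined data contributed (α_post−α_prior, β_post−β_prior) successes and failures.
Total across both batches: 37−10=27 correct bits, 32−14=18 errors.
Subtract the second batch: 27−10=17 correct bits and 18−12=6 errors.

17 correct bits and 6 errors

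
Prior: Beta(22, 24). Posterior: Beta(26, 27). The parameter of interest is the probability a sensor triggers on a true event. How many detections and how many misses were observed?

4 detections and 3 misses

A Beta(a, b) prior with s successes and f failures in binomial data gives a Beta(a+s, b+f) posterior.
Match parameters: s=26−22=4, f=27−24=3.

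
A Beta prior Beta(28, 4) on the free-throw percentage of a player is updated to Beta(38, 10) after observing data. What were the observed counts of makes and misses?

Beta is conjugate to the binomial likelihood: posterior = Beta(α+s, β+f).
Match parameters: s=38−28=10, f=10−4=6.

10 makes and 6 misses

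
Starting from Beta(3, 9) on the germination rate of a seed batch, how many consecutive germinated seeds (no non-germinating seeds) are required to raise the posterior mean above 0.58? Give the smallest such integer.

k = 10

After k germinated seeds and 0 non-germinating seeds the posterior is Beta(3+k, 9), with mean (3+k)/(3+9+k).
Set (3+k)/(12+k) > 0.58 and solve: k > (0.58·12 − 3)/(1 − 0.58) = 9.429.
The smallest integer exceeding 9.429 is 10.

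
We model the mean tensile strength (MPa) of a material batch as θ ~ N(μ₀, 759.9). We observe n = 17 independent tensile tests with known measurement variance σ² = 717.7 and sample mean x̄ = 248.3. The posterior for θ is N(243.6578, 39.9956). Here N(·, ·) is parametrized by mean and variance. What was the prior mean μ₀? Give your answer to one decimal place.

μ₀ = 160.1

With known observation variance, the Normal–Normal posterior has precision τ_n = τ₀ + n/σ² and mean μ_n = (τ₀μ₀ + (n/σ²)x̄)/τ_n.
Here τ₀ = 1/759.9 = 0.001316 and τ_data = 17/717.7 = 0.023687, so τ_n = 0.025003.
Rearranging for μ₀: μ₀ = (μ_n·τ_n − τ_data·x̄)/τ₀ = (243.6578·0.025003 − 0.023687·248.3) / 0.001316 = 0.210694/0.001316 ≈ 160.1.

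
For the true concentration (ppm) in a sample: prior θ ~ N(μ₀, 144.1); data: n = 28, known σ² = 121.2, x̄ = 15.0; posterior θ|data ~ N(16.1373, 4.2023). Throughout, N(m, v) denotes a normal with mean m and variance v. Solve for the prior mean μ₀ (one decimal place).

With known observation variance, the Normal–Normal posterior has precision τ_n = τ₀ + n/σ² and mean μ_n = (τ₀μ₀ + (n/σ²)x̄)/τ_n.
Here τ₀ = 1/144.1 = 0.006940 and τ_data = 28/121.2 = 0.231023, so τ_n = 0.237963.
Rearranging for μ₀: μ₀ = (μ_n·τ_n − τ_data·x̄)/τ₀ = (16.1373·0.237963 − 0.231023·15.0) / 0.006940 = 0.374735/0.006940 ≈ 54.0.

μ₀ = 54.0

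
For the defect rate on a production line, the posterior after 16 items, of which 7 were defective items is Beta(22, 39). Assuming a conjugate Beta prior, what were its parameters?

Beta(15, 30)

Beta is conjugate to the binomial likelihood: posterior = Beta(α+s, β+f).
So α = 22 − 7 = 15 and β = 39 − 9 = 30.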